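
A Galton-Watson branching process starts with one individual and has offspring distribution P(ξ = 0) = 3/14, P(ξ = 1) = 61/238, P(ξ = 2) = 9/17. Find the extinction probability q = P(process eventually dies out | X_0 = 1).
q = 17/42

The pgf is f(s) = 3/14 + 61/238·s + 9/17·s². The extinction probability q is the smallest fixed point of f in [0, 1]. Setting s = f(s):
  9/17·s² + (61/238 − 1)·s + 3/14 = 0
  9/17·s² − (3/14 + 9/17)·s + 3/14 = 0
which factors as (s − 1)·(9/17·s − 3/14) = 0, giving roots s = 1 and s = (3/14)/(9/17) = 17/42.
Mean offspring μ = 61/238 + 2·9/17 = 313/238 > 1 (supercritical), so q < 1. The extinction probability is the smaller root: q = (3/14)/(9/17) = 17/42.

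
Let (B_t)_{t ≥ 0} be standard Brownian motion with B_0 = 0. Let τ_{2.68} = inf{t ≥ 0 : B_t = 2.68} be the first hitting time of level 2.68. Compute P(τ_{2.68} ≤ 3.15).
P(τ_{2.68} ≤ 3.15) = 2(1 − Φ(2.68/√3.15)) = 2(1 − Φ(1.5100)) ≈ 0.1310

By the reflection principle for standard BM, P(τ_b ≤ t) = 2 · P(B_t ≥ b). Since B_t ~ N(0, t), P(B_t ≥ 2.68) = 1 − Φ(2.68/√t) = 1 − Φ(2.68/√3.15) = 1 − Φ(1.5100) ≈ 0.06552. Doubling: P(τ_{2.68} ≤ 3.15) ≈ 2 · 0.06552 = 0.13104 ≈ 0.1310.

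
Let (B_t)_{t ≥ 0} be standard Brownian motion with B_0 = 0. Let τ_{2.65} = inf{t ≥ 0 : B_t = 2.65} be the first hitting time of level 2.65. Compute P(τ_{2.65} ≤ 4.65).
P(τ_{2.65} ≤ 4.65) = 2(1 − Φ(2.65/√4.65)) = 2(1 − Φ(1.2289)) ≈ 0.2191

By the reflection principle for standard BM, P(τ_b ≤ t) = 2 · P(B_t ≥ b). Since B_t ~ N(0, t), P(B_t ≥ 2.65) = 1 − Φ(2.65/√t) = 1 − Φ(2.65/√4.65) = 1 − Φ(1.2289) ≈ 0.10955. Doubling: P(τ_{2.65} ≤ 4.65) ≈ 2 · 0.10955 = 0.21910 ≈ 0.2191.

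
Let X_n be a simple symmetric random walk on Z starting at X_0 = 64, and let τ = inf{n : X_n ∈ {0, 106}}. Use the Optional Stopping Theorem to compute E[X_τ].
E[X_τ] = 64

X_n is a martingale and τ is a bounded-mean stopping time (indeed τ is finite a.s. with bounded expectation since the walk is in a bounded region). By the OST, E[X_τ] = E[X_0] = 64. Equivalently: E[X_τ] = 106 · P(hit 106 first) + 0 · P(hit 0 first) = 106 · (64/106) = 64.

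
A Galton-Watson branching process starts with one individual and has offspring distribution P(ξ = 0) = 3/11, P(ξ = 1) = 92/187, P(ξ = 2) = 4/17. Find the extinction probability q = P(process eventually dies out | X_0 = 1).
q = 1

Mean offspring μ = 0·3/11 + 1·92/187 + 2·4/17 = 180/187 ≤ 1. For μ ≤ 1 with offspring not concentrated at 1, the Galton-Watson process goes extinct almost surely, so q = 1.
(Algebraic check: The pgf is f(s) = 3/11 + 92/187·s + 4/17·s². The extinction probability q is the smallest fixed point of f in [0, 1]. Setting s = f(s):
  4/17·s² + (92/187 − 1)·s + 3/11 = 0
  4/17·s² − (3/11 + 4/17)·s + 3/11 = 0
which factors as (s − 1)·(4/17·s − 3/11) = 0, giving roots s = 1 and s = (3/11)/(4/17) = 51/44. Since 51/44 ≥ 1, the smallest root in [0, 1] is s = 1.)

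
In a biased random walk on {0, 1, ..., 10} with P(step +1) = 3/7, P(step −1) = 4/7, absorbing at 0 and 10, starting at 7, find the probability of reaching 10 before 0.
P(hit 10 before 0) = (1 − (4/3)^7) / (1 − (4/3)^10) = 383319/989527

Let u_k denote P(reach 10 before 0 | start at k). Boundary: u_0 = 0, u_10 = 1. Recurrence: u_k = 3/7·u_{k+1} + 4/7·u_{k-1} for 1 ≤ k ≤ 9. Try u_k = A + B·r^k with r = q/p = (4/7)/(3/7) = 4/3. Substitution satisfies the recurrence; boundary conditions give:
  u_k = (1 − r^k) / (1 − r^N) = (1 − (4/3)^7) / (1 − (4/3)^10) = 383319/989527.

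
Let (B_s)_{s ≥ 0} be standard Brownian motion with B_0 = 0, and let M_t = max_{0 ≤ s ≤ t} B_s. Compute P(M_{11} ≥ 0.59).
P(M_{11} ≥ 0.59) = 2·P(B_{11} ≥ 0.59) = 2(1 − Φ(0.59/√11)) ≈ 0.8588

By the reflection principle for Brownian motion, P(M_t ≥ a) = 2 · P(B_t ≥ a) for a ≥ 0. Since B_t ~ N(0, t), P(B_t ≥ 0.59) = 1 − Φ(0.59/√t) = 1 − Φ(0.59/√11) = 1 − Φ(0.1779). So
  P(M_{11} ≥ 0.59) = 2(1 − Φ(0.1779)) ≈ 0.8588.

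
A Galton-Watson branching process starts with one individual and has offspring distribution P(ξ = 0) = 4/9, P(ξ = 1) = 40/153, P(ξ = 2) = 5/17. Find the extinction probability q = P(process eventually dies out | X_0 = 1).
q = 1

Mean offspring μ = 0·4/9 + 1·40/153 + 2·5/17 = 130/153 ≤ 1. For μ ≤ 1 with offspring not concentrated at 1, the Galton-Watson process goes extinct almost surely, so q = 1.
(Algebraic check: The pgf is f(s) = 4/9 + 40/153·s + 5/17·s². The extinction probability q is the smallest fixed point of f in [0, 1]. Setting s = f(s):
  5/17·s² + (40/153 − 1)·s + 4/9 = 0
  5/17·s² − (4/9 + 5/17)·s + 4/9 = 0
which factors as (s − 1)·(5/17·s − 4/9) = 0, giving roots s = 1 and s = (4/9)/(5/17) = 68/45. Since 68/45 ≥ 1, the smallest root in [0, 1] is s = 1.)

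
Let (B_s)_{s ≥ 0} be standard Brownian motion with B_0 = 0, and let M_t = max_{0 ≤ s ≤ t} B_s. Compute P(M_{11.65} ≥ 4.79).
P(M_{11.65} ≥ 4.79) = 2·P(B_{11.65} ≥ 4.79) = 2(1 − Φ(4.79/√11.65)) ≈ 0.1605

By the reflection principle for Brownian motion, P(M_t ≥ a) = 2 · P(B_t ≥ a) for a ≥ 0. Since B_t ~ N(0, t), P(B_t ≥ 4.79) = 1 − Φ(4.79/√t) = 1 − Φ(4.79/√11.65) = 1 − Φ(1.4034). So
  P(M_{11.65} ≥ 4.79) = 2(1 − Φ(1.4034)) ≈ 0.1605.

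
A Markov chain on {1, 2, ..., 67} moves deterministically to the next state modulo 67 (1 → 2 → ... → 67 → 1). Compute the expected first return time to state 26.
E[T_26 | X_0 = 26] = 67

The chain cycles deterministically, so starting at state 26 it returns in exactly 67 steps. Equivalently, the stationary distribution is uniform π_j = 1/67 for every state j, so by Kac's formula E[T_26] = 1/π_26 = 67.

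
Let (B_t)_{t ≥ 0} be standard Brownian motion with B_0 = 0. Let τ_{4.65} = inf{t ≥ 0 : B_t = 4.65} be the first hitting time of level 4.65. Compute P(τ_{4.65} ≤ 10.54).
P(τ_{4.65} ≤ 10.54) = 2(1 − Φ(4.65/√10.54)) = 2(1 − Φ(1.4323)) ≈ 0.1521

By the reflection principle for standard BM, P(τ_b ≤ t) = 2 · P(B_t ≥ b). Since B_t ~ N(0, t), P(B_t ≥ 4.65) = 1 − Φ(4.65/√t) = 1 − Φ(4.65/√10.54) = 1 − Φ(1.4323) ≈ 0.07603. Doubling: P(τ_{4.65} ≤ 10.54) ≈ 2 · 0.07603 = 0.15206 ≈ 0.1521.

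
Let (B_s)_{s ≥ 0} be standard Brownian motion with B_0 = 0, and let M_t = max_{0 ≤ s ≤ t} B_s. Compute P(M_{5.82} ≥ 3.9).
P(M_{5.82} ≥ 3.9) = 2·P(B_{5.82} ≥ 3.9) = 2(1 − Φ(3.9/√5.82)) ≈ 0.1060

By the reflection principle for Brownian motion, P(M_t ≥ a) = 2 · P(B_t ≥ a) for a ≥ 0. Since B_t ~ N(0, t), P(B_t ≥ 3.9) = 1 − Φ(3.9/√t) = 1 − Φ(3.9/√5.82) = 1 − Φ(1.6166). So
  P(M_{5.82} ≥ 3.9) = 2(1 − Φ(1.6166)) ≈ 0.1060.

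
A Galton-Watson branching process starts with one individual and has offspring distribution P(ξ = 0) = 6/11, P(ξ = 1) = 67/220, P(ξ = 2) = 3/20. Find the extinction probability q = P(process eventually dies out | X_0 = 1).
q = 1

Mean offspring μ = 0·6/11 + 1·67/220 + 2·3/20 = 133/220 ≤ 1. For μ ≤ 1 with offspring not concentrated at 1, the Galton-Watson process goes extinct almost surely, so q = 1.
(Algebraic check: The pgf is f(s) = 6/11 + 67/220·s + 3/20·s². The extinction probability q is the smallest fixed point of f in [0, 1]. Setting s = f(s):
  3/20·s² + (67/220 − 1)·s + 6/11 = 0
  3/20·s² − (6/11 + 3/20)·s + 6/11 = 0
which factors as (s − 1)·(3/20·s − 6/11) = 0, giving roots s = 1 and s = (6/11)/(3/20) = 40/11. Since 40/11 ≥ 1, the smallest root in [0, 1] is s = 1.)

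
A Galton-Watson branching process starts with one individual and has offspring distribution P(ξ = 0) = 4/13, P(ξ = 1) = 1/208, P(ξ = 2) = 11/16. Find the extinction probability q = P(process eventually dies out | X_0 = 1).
q = 64/143

The pgf is f(s) = 4/13 + 1/208·s + 11/16·s². The extinction probability q is the smallest fixed point of f in [0, 1]. Setting s = f(s):
  11/16·s² + (1/208 − 1)·s + 4/13 = 0
  11/16·s² − (4/13 + 11/16)·s + 4/13 = 0
which factors as (s − 1)·(11/16·s − 4/13) = 0, giving roots s = 1 and s = (4/13)/(11/16) = 64/143.
Mean offspring μ = 1/208 + 2·11/16 = 287/208 > 1 (supercritical), so q < 1. The extinction probability is the smaller root: q = (4/13)/(11/16) = 64/143.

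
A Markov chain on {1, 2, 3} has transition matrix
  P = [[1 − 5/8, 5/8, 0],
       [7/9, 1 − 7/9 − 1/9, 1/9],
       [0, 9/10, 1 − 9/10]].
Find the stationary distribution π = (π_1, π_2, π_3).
π = (72/137, 405/959, 50/959)

This is a birth-death chain on three states, which satisfies detailed balance: π_1 · P_{12} = π_2 · P_{21} and π_2 · P_{23} = π_3 · P_{32}.
From π_1 · 5/8 = π_2 · 7/9: π_2/π_1 = (5/8)/(7/9) = 45/56.
From π_2 · 1/9 = π_3 · 9/10: π_3/π_2 = (1/9)/(9/10) = 10/81.
Take π_1 proportional to 1; then unnormalized π = (1, 45/56, 25/252). Normalize by dividing by the sum 137/72:
  π = (72/137, 405/959, 50/959).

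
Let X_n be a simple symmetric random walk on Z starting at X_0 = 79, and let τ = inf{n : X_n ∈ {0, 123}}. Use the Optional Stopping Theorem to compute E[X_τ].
E[X_τ] = 79

X_n is a martingale and τ is a bounded-mean stopping time (indeed τ is finite a.s. with bounded expectation since the walk is in a bounded region). By the OST, E[X_τ] = E[X_0] = 79. Equivalently: E[X_τ] = 123 · P(hit 123 first) + 0 · P(hit 0 first) = 123 · (79/123) = 79.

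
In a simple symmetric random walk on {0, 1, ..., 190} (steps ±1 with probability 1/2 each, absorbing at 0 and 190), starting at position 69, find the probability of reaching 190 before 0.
P(hit 190 before 0) = 69/190

Let u_k = P(hit 190 before 0 | start at k). Then u_0 = 0, u_190 = 1, and u_k = u_{k-1}/2 + u_{k+1}/2 for 1 ≤ k ≤ 189. This harmonic recurrence is solved by u_k = k/190, giving u_69 = 69/190.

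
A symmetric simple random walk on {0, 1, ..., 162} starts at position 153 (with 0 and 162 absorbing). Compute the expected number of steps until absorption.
E[τ | X_0 = 153] = 1377

Let v_k = E[τ | X_0 = k]. Boundary: v_0 = v_162 = 0. Recurrence: v_k = 1 + (v_{k-1} + v_{k+1})/2 for 1 ≤ k ≤ 161. The particular solution to v_k − (v_{k-1} + v_{k+1})/2 = 1 is v_k = −k^2. Adding homogeneous solution A + B k and matching boundaries gives v_k = k (162 − k). Substituting k = 153: v_153 = 153 · 9 = 1377.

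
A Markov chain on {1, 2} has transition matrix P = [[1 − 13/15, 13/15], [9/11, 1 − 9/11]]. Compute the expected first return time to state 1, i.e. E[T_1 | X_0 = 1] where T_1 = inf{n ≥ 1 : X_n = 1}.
E[T_1 | X_0 = 1] = 1/π_1 = 278/135

For an irreducible recurrent Markov chain with stationary distribution π, E[T_i | X_0 = i] = 1/π_i (Kac's formula). Here π_1 = (9/11)/(13/15 + 9/11) = (9/11)/(278/165) = 135/278, so E[T_1 | X_0 = 1] = 1/π_1 = (13/15 + 9/11)/(9/11) = (278/165)/(9/11) = 278/135.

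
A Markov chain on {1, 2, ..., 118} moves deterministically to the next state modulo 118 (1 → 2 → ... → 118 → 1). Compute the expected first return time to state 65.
E[T_65 | X_0 = 65] = 118

The chain cycles deterministically, so starting at state 65 it returns in exactly 118 steps. Equivalently, the stationary distribution is uniform π_j = 1/118 for every state j, so by Kac's formula E[T_65] = 1/π_65 = 118.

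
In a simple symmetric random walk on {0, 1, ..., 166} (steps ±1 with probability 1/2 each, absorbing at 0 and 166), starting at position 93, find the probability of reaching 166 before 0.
P(hit 166 before 0) = 93/166

Let u_k = P(hit 166 before 0 | start at k). Then u_0 = 0, u_166 = 1, and u_k = u_{k-1}/2 + u_{k+1}/2 for 1 ≤ k ≤ 165. This harmonic recurrence is solved by u_k = k/166, giving u_93 = 93/166.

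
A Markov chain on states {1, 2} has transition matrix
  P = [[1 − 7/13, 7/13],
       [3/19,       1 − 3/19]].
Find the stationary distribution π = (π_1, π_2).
π_1 = 39/172, π_2 = 133/172

Solve πP = π with π_1 + π_2 = 1. From πP = π: π_1 · (1 − 7/13) + π_2 · 3/19 = π_1 ⇒ π_2 · 3/19 = π_1 · 7/13 ⇒ π_2/π_1 = (7/13)/(3/19) = 133/39. Together with π_1 + π_2 = 1:
  π_1 = (3/19)/(7/13 + 3/19) = (3/19)/(172/247) = 39/172,
  π_2 = (7/13)/(7/13 + 3/19) = (7/13)/(172/247) = 133/172.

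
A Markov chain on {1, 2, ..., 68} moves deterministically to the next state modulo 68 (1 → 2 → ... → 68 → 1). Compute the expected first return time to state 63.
E[T_63 | X_0 = 63] = 68

The chain cycles deterministically, so starting at state 63 it returns in exactly 68 steps. Equivalently, the stationary distribution is uniform π_j = 1/68 for every state j, so by Kac's formula E[T_63] = 1/π_63 = 68.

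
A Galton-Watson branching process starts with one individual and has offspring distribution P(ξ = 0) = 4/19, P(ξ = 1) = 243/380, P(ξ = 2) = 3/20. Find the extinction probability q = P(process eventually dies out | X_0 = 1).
q = 1

Mean offspring μ = 0·4/19 + 1·243/380 + 2·3/20 = 357/380 ≤ 1. For μ ≤ 1 with offspring not concentrated at 1, the Galton-Watson process goes extinct almost surely, so q = 1.
(Algebraic check: The pgf is f(s) = 4/19 + 243/380·s + 3/20·s². The extinction probability q is the smallest fixed point of f in [0, 1]. Setting s = f(s):
  3/20·s² + (243/380 − 1)·s + 4/19 = 0
  3/20·s² − (4/19 + 3/20)·s + 4/19 = 0
which factors as (s − 1)·(3/20·s − 4/19) = 0, giving roots s = 1 and s = (4/19)/(3/20) = 80/57. Since 80/57 ≥ 1, the smallest root in [0, 1] is s = 1.)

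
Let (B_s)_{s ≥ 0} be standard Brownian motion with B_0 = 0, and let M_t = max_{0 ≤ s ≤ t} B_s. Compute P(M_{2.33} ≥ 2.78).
P(M_{2.33} ≥ 2.78) = 2·P(B_{2.33} ≥ 2.78) = 2(1 − Φ(2.78/√2.33)) ≈ 0.0686

By the reflection principle for Brownian motion, P(M_t ≥ a) = 2 · P(B_t ≥ a) for a ≥ 0. Since B_t ~ N(0, t), P(B_t ≥ 2.78) = 1 − Φ(2.78/√t) = 1 − Φ(2.78/√2.33) = 1 − Φ(1.8212). So
  P(M_{2.33} ≥ 2.78) = 2(1 − Φ(1.8212)) ≈ 0.0686.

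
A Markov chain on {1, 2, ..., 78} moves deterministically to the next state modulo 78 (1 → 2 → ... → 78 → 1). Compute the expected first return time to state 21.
E[T_21 | X_0 = 21] = 78

The chain cycles deterministically, so starting at state 21 it returns in exactly 78 steps. Equivalently, the stationary distribution is uniform π_j = 1/78 for every state j, so by Kac's formula E[T_21] = 1/π_21 = 78.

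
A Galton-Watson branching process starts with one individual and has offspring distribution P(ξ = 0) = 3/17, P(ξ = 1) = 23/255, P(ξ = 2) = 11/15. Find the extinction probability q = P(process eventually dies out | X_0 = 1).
q = 45/187

The pgf is f(s) = 3/17 + 23/255·s + 11/15·s². The extinction probability q is the smallest fixed point of f in [0, 1]. Setting s = f(s):
  11/15·s² + (23/255 − 1)·s + 3/17 = 0
  11/15·s² − (3/17 + 11/15)·s + 3/17 = 0
which factors as (s − 1)·(11/15·s − 3/17) = 0, giving roots s = 1 and s = (3/17)/(11/15) = 45/187.
Mean offspring μ = 23/255 + 2·11/15 = 397/255 > 1 (supercritical), so q < 1. The extinction probability is the smaller root: q = (3/17)/(11/15) = 45/187.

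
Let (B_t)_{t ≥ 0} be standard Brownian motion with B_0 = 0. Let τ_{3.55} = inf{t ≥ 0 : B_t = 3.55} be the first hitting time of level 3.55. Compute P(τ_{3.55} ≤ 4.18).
P(τ_{3.55} ≤ 4.18) = 2(1 − Φ(3.55/√4.18)) = 2(1 − Φ(1.7364)) ≈ 0.0825

By the reflection principle for standard BM, P(τ_b ≤ t) = 2 · P(B_t ≥ b). Since B_t ~ N(0, t), P(B_t ≥ 3.55) = 1 − Φ(3.55/√t) = 1 − Φ(3.55/√4.18) = 1 − Φ(1.7364) ≈ 0.04125. Doubling: P(τ_{3.55} ≤ 4.18) ≈ 2 · 0.04125 = 0.08250 ≈ 0.0825.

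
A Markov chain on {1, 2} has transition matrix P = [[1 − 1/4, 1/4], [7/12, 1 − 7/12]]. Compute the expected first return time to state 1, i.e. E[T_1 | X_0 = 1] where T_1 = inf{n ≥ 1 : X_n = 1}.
E[T_1 | X_0 = 1] = 1/π_1 = 10/7

For an irreducible recurrent Markov chain with stationary distribution π, E[T_i | X_0 = i] = 1/π_i (Kac's formula). Here π_1 = (7/12)/(1/4 + 7/12) = (7/12)/(5/6) = 7/10, so E[T_1 | X_0 = 1] = 1/π_1 = (1/4 + 7/12)/(7/12) = (5/6)/(7/12) = 10/7.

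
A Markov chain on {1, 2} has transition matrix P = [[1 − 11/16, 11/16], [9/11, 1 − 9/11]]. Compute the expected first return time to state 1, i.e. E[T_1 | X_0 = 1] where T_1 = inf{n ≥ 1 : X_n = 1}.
E[T_1 | X_0 = 1] = 1/π_1 = 265/144

For an irreducible recurrent Markov chain with stationary distribution π, E[T_i | X_0 = i] = 1/π_i (Kac's formula). Here π_1 = (9/11)/(11/16 + 9/11) = (9/11)/(265/176) = 144/265, so E[T_1 | X_0 = 1] = 1/π_1 = (11/16 + 9/11)/(9/11) = (265/176)/(9/11) = 265/144.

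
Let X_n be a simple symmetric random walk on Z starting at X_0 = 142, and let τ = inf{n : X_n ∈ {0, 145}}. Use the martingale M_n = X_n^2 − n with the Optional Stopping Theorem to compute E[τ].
E[τ] = 426

M_n = X_n^2 − n is a martingale (since E[X_{n+1}^2 | F_n] = X_n^2 + 1). By OST (τ has finite mean in a bounded region), E[M_τ] = E[M_0] = X_0^2 − 0 = 142^2 = 20164. Also E[M_τ] = E[X_τ^2] − E[τ]. The walk exits at 0 or 145, with P(hit 145 first) = 142/145, so E[X_τ^2] = 145^2 · 142/145 + 0 = 20590. Thus E[τ] = E[X_τ^2] − E[M_τ] = 20590 − 20164 = 426 = 142(145 − 142) = 426.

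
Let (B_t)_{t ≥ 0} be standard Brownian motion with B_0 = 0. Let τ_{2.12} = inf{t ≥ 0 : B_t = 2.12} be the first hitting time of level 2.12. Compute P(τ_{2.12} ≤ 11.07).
P(τ_{2.12} ≤ 11.07) = 2(1 − Φ(2.12/√11.07)) = 2(1 − Φ(0.6372)) ≈ 0.5240

By the reflection principle for standard BM, P(τ_b ≤ t) = 2 · P(B_t ≥ b). Since B_t ~ N(0, t), P(B_t ≥ 2.12) = 1 − Φ(2.12/√t) = 1 − Φ(2.12/√11.07) = 1 − Φ(0.6372) ≈ 0.26200. Doubling: P(τ_{2.12} ≤ 11.07) ≈ 2 · 0.26200 = 0.52400 ≈ 0.5240.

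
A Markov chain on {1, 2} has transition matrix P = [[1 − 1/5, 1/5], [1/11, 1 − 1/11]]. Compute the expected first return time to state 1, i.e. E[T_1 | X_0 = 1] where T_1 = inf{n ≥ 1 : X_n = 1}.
E[T_1 | X_0 = 1] = 1/π_1 = 16/5

For an irreducible recurrent Markov chain with stationary distribution π, E[T_i | X_0 = i] = 1/π_i (Kac's formula). Here π_1 = (1/11)/(1/5 + 1/11) = (1/11)/(16/55) = 5/16, so E[T_1 | X_0 = 1] = 1/π_1 = (1/5 + 1/11)/(1/11) = (16/55)/(1/11) = 16/5.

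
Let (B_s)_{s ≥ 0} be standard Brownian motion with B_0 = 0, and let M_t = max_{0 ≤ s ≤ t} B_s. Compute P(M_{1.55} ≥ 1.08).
P(M_{1.55} ≥ 1.08) = 2·P(B_{1.55} ≥ 1.08) = 2(1 − Φ(1.08/√1.55)) ≈ 0.3857

By the reflection principle for Brownian motion, P(M_t ≥ a) = 2 · P(B_t ≥ a) for a ≥ 0. Since B_t ~ N(0, t), P(B_t ≥ 1.08) = 1 − Φ(1.08/√t) = 1 − Φ(1.08/√1.55) = 1 − Φ(0.8675). So
  P(M_{1.55} ≥ 1.08) = 2(1 − Φ(0.8675)) ≈ 0.3857.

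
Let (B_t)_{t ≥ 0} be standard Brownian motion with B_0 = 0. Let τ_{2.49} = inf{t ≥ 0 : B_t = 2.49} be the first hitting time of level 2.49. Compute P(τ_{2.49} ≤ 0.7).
P(τ_{2.49} ≤ 0.7) = 2(1 − Φ(2.49/√0.7)) = 2(1 − Φ(2.9761)) ≈ 0.0029

By the reflection principle for standard BM, P(τ_b ≤ t) = 2 · P(B_t ≥ b). Since B_t ~ N(0, t), P(B_t ≥ 2.49) = 1 − Φ(2.49/√t) = 1 − Φ(2.49/√0.7) = 1 − Φ(2.9761) ≈ 0.00146. Doubling: P(τ_{2.49} ≤ 0.7) ≈ 2 · 0.00146 = 0.00292 ≈ 0.0029.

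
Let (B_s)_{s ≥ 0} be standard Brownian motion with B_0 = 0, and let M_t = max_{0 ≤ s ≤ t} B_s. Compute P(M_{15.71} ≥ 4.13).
P(M_{15.71} ≥ 4.13) = 2·P(B_{15.71} ≥ 4.13) = 2(1 − Φ(4.13/√15.71)) ≈ 0.2974

By the reflection principle for Brownian motion, P(M_t ≥ a) = 2 · P(B_t ≥ a) for a ≥ 0. Since B_t ~ N(0, t), P(B_t ≥ 4.13) = 1 − Φ(4.13/√t) = 1 − Φ(4.13/√15.71) = 1 − Φ(1.0420). So
  P(M_{15.71} ≥ 4.13) = 2(1 − Φ(1.0420)) ≈ 0.2974.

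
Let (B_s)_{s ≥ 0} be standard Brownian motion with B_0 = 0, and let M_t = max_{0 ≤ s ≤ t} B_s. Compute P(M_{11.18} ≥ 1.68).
P(M_{11.18} ≥ 1.68) = 2·P(B_{11.18} ≥ 1.68) = 2(1 − Φ(1.68/√11.18)) ≈ 0.6154

By the reflection principle for Brownian motion, P(M_t ≥ a) = 2 · P(B_t ≥ a) for a ≥ 0. Since B_t ~ N(0, t), P(B_t ≥ 1.68) = 1 − Φ(1.68/√t) = 1 − Φ(1.68/√11.18) = 1 − Φ(0.5024). So
  P(M_{11.18} ≥ 1.68) = 2(1 − Φ(0.5024)) ≈ 0.6154.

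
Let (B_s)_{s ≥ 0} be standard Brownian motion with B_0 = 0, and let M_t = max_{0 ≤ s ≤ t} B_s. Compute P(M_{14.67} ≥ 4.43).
P(M_{14.67} ≥ 4.43) = 2·P(B_{14.67} ≥ 4.43) = 2(1 − Φ(4.43/√14.67)) ≈ 0.2474

By the reflection principle for Brownian motion, P(M_t ≥ a) = 2 · P(B_t ≥ a) for a ≥ 0. Since B_t ~ N(0, t), P(B_t ≥ 4.43) = 1 − Φ(4.43/√t) = 1 − Φ(4.43/√14.67) = 1 − Φ(1.1566). So
  P(M_{14.67} ≥ 4.43) = 2(1 − Φ(1.1566)) ≈ 0.2474.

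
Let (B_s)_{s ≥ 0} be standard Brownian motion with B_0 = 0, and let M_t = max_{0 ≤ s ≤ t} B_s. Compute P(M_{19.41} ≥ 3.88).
P(M_{19.41} ≥ 3.88) = 2·P(B_{19.41} ≥ 3.88) = 2(1 − Φ(3.88/√19.41)) ≈ 0.3785

By the reflection principle for Brownian motion, P(M_t ≥ a) = 2 · P(B_t ≥ a) for a ≥ 0. Since B_t ~ N(0, t), P(B_t ≥ 3.88) = 1 − Φ(3.88/√t) = 1 − Φ(3.88/√19.41) = 1 − Φ(0.8807). So
  P(M_{19.41} ≥ 3.88) = 2(1 − Φ(0.8807)) ≈ 0.3785.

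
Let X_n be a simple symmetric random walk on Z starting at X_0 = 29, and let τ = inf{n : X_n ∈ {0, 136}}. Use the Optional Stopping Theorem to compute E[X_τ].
E[X_τ] = 29

X_n is a martingale and τ is a bounded-mean stopping time (indeed τ is finite a.s. with bounded expectation since the walk is in a bounded region). By the OST, E[X_τ] = E[X_0] = 29. Equivalently: E[X_τ] = 136 · P(hit 136 first) + 0 · P(hit 0 first) = 136 · (29/136) = 29.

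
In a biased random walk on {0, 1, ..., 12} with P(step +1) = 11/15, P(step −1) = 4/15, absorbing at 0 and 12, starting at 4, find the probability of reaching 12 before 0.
P(hit 12 before 0) = (1 − (4/11)^4) / (1 − (4/11)^12) = 214358881/218172513

Let u_k denote P(reach 12 before 0 | start at k). Boundary: u_0 = 0, u_12 = 1. Recurrence: u_k = 11/15·u_{k+1} + 4/15·u_{k-1} for 1 ≤ k ≤ 11. Try u_k = A + B·r^k with r = q/p = (4/15)/(11/15) = 4/11. Substitution satisfies the recurrence; boundary conditions give:
  u_k = (1 − r^k) / (1 − r^N) = (1 − (4/11)^4) / (1 − (4/11)^12) = 214358881/218172513.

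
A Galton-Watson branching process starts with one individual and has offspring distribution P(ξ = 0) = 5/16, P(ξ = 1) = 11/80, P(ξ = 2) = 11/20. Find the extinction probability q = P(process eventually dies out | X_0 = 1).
q = 25/44

The pgf is f(s) = 5/16 + 11/80·s + 11/20·s². The extinction probability q is the smallest fixed point of f in [0, 1]. Setting s = f(s):
  11/20·s² + (11/80 − 1)·s + 5/16 = 0
  11/20·s² − (5/16 + 11/20)·s + 5/16 = 0
which factors as (s − 1)·(11/20·s − 5/16) = 0, giving roots s = 1 and s = (5/16)/(11/20) = 25/44.
Mean offspring μ = 11/80 + 2·11/20 = 99/80 > 1 (supercritical), so q < 1. The extinction probability is the smaller root: q = (5/16)/(11/20) = 25/44.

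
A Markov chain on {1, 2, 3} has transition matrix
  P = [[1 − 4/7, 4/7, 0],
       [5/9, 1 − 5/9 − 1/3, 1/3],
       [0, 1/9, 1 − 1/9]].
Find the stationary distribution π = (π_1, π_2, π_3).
π = (35/179, 36/179, 108/179)

This is a birth-death chain on three states, which satisfies detailed balance: π_1 · P_{12} = π_2 · P_{21} and π_2 · P_{23} = π_3 · P_{32}.
From π_1 · 4/7 = π_2 · 5/9: π_2/π_1 = (4/7)/(5/9) = 36/35.
From π_2 · 1/3 = π_3 · 1/9: π_3/π_2 = (1/3)/(1/9) = 3.
Take π_1 proportional to 1; then unnormalized π = (1, 36/35, 108/35). Normalize by dividing by the sum 179/35:
  π = (35/179, 36/179, 108/179).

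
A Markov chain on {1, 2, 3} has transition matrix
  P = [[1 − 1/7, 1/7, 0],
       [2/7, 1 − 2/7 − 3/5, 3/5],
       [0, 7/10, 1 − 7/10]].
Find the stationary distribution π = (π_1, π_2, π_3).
π = (14/27, 7/27, 2/9)

This is a birth-death chain on three states, which satisfies detailed balance: π_1 · P_{12} = π_2 · P_{21} and π_2 · P_{23} = π_3 · P_{32}.
From π_1 · 1/7 = π_2 · 2/7: π_2/π_1 = (1/7)/(2/7) = 1/2.
From π_2 · 3/5 = π_3 · 7/10: π_3/π_2 = (3/5)/(7/10) = 6/7.
Take π_1 proportional to 1; then unnormalized π = (1, 1/2, 3/7). Normalize by dividing by the sum 27/14:
  π = (14/27, 7/27, 2/9).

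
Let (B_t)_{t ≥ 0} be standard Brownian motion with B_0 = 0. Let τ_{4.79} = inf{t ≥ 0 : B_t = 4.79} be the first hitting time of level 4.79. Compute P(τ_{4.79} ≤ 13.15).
P(τ_{4.79} ≤ 13.15) = 2(1 − Φ(4.79/√13.15)) = 2(1 − Φ(1.3209)) ≈ 0.1865

By the reflection principle for standard BM, P(τ_b ≤ t) = 2 · P(B_t ≥ b). Since B_t ~ N(0, t), P(B_t ≥ 4.79) = 1 − Φ(4.79/√t) = 1 − Φ(4.79/√13.15) = 1 − Φ(1.3209) ≈ 0.09327. Doubling: P(τ_{4.79} ≤ 13.15) ≈ 2 · 0.09327 = 0.18654 ≈ 0.1865.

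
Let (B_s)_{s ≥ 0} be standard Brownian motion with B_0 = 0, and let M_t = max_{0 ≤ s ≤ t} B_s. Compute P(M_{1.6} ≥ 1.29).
P(M_{1.6} ≥ 1.29) = 2·P(B_{1.6} ≥ 1.29) = 2(1 − Φ(1.29/√1.6)) ≈ 0.3078

By the reflection principle for Brownian motion, P(M_t ≥ a) = 2 · P(B_t ≥ a) for a ≥ 0. Since B_t ~ N(0, t), P(B_t ≥ 1.29) = 1 − Φ(1.29/√t) = 1 − Φ(1.29/√1.6) = 1 − Φ(1.0198). So
  P(M_{1.6} ≥ 1.29) = 2(1 − Φ(1.0198)) ≈ 0.3078.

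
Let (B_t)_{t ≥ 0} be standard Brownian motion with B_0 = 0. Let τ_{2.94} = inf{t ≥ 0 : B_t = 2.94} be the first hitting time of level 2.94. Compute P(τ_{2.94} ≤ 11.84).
P(τ_{2.94} ≤ 11.84) = 2(1 − Φ(2.94/√11.84)) = 2(1 − Φ(0.8544)) ≈ 0.3929

By the reflection principle for standard BM, P(τ_b ≤ t) = 2 · P(B_t ≥ b). Since B_t ~ N(0, t), P(B_t ≥ 2.94) = 1 − Φ(2.94/√t) = 1 − Φ(2.94/√11.84) = 1 − Φ(0.8544) ≈ 0.19644. Doubling: P(τ_{2.94} ≤ 11.84) ≈ 2 · 0.19644 = 0.39288 ≈ 0.3929.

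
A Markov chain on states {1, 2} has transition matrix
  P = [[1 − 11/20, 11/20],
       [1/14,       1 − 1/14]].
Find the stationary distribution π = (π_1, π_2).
π_1 = 10/87, π_2 = 77/87

Solve πP = π with π_1 + π_2 = 1. From πP = π: π_1 · (1 − 11/20) + π_2 · 1/14 = π_1 ⇒ π_2 · 1/14 = π_1 · 11/20 ⇒ π_2/π_1 = (11/20)/(1/14) = 77/10. Together with π_1 + π_2 = 1:
  π_1 = (1/14)/(11/20 + 1/14) = (1/14)/(87/140) = 10/87,
  π_2 = (11/20)/(11/20 + 1/14) = (11/20)/(87/140) = 77/87.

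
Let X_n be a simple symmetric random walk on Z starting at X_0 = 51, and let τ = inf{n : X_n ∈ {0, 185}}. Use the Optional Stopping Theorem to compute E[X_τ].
E[X_τ] = 51

X_n is a martingale and τ is a bounded-mean stopping time (indeed τ is finite a.s. with bounded expectation since the walk is in a bounded region). By the OST, E[X_τ] = E[X_0] = 51. Equivalently: E[X_τ] = 185 · P(hit 185 first) + 0 · P(hit 0 first) = 185 · (51/185) = 51.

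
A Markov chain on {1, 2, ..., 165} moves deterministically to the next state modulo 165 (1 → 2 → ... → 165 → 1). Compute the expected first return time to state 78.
E[T_78 | X_0 = 78] = 165

The chain cycles deterministically, so starting at state 78 it returns in exactly 165 steps. Equivalently, the stationary distribution is uniform π_j = 1/165 for every state j, so by Kac's formula E[T_78] = 1/π_78 = 165.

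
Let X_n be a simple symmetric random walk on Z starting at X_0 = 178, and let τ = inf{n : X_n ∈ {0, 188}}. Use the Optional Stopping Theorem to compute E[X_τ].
E[X_τ] = 178

X_n is a martingale and τ is a bounded-mean stopping time (indeed τ is finite a.s. with bounded expectation since the walk is in a bounded region). By the OST, E[X_τ] = E[X_0] = 178. Equivalently: E[X_τ] = 188 · P(hit 188 first) + 0 · P(hit 0 first) = 188 · (178/188) = 178.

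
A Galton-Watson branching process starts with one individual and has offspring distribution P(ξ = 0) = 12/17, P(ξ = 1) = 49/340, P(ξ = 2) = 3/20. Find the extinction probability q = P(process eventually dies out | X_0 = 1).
q = 1

Mean offspring μ = 0·12/17 + 1·49/340 + 2·3/20 = 151/340 ≤ 1. For μ ≤ 1 with offspring not concentrated at 1, the Galton-Watson process goes extinct almost surely, so q = 1.
(Algebraic check: The pgf is f(s) = 12/17 + 49/340·s + 3/20·s². The extinction probability q is the smallest fixed point of f in [0, 1]. Setting s = f(s):
  3/20·s² + (49/340 − 1)·s + 12/17 = 0
  3/20·s² − (12/17 + 3/20)·s + 12/17 = 0
which factors as (s − 1)·(3/20·s − 12/17) = 0, giving roots s = 1 and s = (12/17)/(3/20) = 80/17. Since 80/17 ≥ 1, the smallest root in [0, 1] is s = 1.)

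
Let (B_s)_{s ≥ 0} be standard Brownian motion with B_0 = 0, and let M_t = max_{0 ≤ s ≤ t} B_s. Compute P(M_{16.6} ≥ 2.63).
P(M_{16.6} ≥ 2.63) = 2·P(B_{16.6} ≥ 2.63) = 2(1 − Φ(2.63/√16.6)) ≈ 0.5186

By the reflection principle for Brownian motion, P(M_t ≥ a) = 2 · P(B_t ≥ a) for a ≥ 0. Since B_t ~ N(0, t), P(B_t ≥ 2.63) = 1 − Φ(2.63/√t) = 1 − Φ(2.63/√16.6) = 1 − Φ(0.6455). So
  P(M_{16.6} ≥ 2.63) = 2(1 − Φ(0.6455)) ≈ 0.5186.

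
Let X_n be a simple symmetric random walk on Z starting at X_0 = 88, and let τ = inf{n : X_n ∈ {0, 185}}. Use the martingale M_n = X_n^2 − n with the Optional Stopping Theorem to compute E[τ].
E[τ] = 8536

M_n = X_n^2 − n is a martingale (since E[X_{n+1}^2 | F_n] = X_n^2 + 1). By OST (τ has finite mean in a bounded region), E[M_τ] = E[M_0] = X_0^2 − 0 = 88^2 = 7744. Also E[M_τ] = E[X_τ^2] − E[τ]. The walk exits at 0 or 185, with P(hit 185 first) = 88/185, so E[X_τ^2] = 185^2 · 88/185 + 0 = 16280. Thus E[τ] = E[X_τ^2] − E[M_τ] = 16280 − 7744 = 8536 = 88(185 − 88) = 8536.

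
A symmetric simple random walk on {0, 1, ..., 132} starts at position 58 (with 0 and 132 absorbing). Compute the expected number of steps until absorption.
E[τ | X_0 = 58] = 4292

Let v_k = E[τ | X_0 = k]. Boundary: v_0 = v_132 = 0. Recurrence: v_k = 1 + (v_{k-1} + v_{k+1})/2 for 1 ≤ k ≤ 131. The particular solution to v_k − (v_{k-1} + v_{k+1})/2 = 1 is v_k = −k^2. Adding homogeneous solution A + B k and matching boundaries gives v_k = k (132 − k). Substituting k = 58: v_58 = 58 · 74 = 4292.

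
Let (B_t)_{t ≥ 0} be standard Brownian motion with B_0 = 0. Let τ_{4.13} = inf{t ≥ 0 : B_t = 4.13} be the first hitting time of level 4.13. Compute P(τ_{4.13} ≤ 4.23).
P(τ_{4.13} ≤ 4.23) = 2(1 − Φ(4.13/√4.23)) = 2(1 − Φ(2.0081)) ≈ 0.0446

By the reflection principle for standard BM, P(τ_b ≤ t) = 2 · P(B_t ≥ b). Since B_t ~ N(0, t), P(B_t ≥ 4.13) = 1 − Φ(4.13/√t) = 1 − Φ(4.13/√4.23) = 1 − Φ(2.0081) ≈ 0.02232. Doubling: P(τ_{4.13} ≤ 4.23) ≈ 2 · 0.02232 = 0.04464 ≈ 0.0446.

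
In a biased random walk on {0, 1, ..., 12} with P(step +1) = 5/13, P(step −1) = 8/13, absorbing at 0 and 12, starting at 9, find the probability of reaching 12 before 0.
P(hit 12 before 0) = (1 − (8/5)^9) / (1 − (8/5)^12) = 42721125/176938853

Let u_k denote P(reach 12 before 0 | start at k). Boundary: u_0 = 0, u_12 = 1. Recurrence: u_k = 5/13·u_{k+1} + 8/13·u_{k-1} for 1 ≤ k ≤ 11. Try u_k = A + B·r^k with r = q/p = (8/13)/(5/13) = 8/5. Substitution satisfies the recurrence; boundary conditions give:
  u_k = (1 − r^k) / (1 − r^N) = (1 − (8/5)^9) / (1 − (8/5)^12) = 42721125/176938853.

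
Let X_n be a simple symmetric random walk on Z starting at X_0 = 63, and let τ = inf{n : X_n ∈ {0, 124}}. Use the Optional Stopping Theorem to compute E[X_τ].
E[X_τ] = 63

X_n is a martingale and τ is a bounded-mean stopping time (indeed τ is finite a.s. with bounded expectation since the walk is in a bounded region). By the OST, E[X_τ] = E[X_0] = 63. Equivalently: E[X_τ] = 124 · P(hit 124 first) + 0 · P(hit 0 first) = 124 · (63/124) = 63.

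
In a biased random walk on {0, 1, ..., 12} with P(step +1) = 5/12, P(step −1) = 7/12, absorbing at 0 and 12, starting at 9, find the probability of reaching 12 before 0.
P(hit 12 before 0) = (1 − (7/5)^9) / (1 − (7/5)^12) = 22018625/62372232

Let u_k denote P(reach 12 before 0 | start at k). Boundary: u_0 = 0, u_12 = 1. Recurrence: u_k = 5/12·u_{k+1} + 7/12·u_{k-1} for 1 ≤ k ≤ 11. Try u_k = A + B·r^k with r = q/p = (7/12)/(5/12) = 7/5. Substitution satisfies the recurrence; boundary conditions give:
  u_k = (1 − r^k) / (1 − r^N) = (1 − (7/5)^9) / (1 − (7/5)^12) = 22018625/62372232.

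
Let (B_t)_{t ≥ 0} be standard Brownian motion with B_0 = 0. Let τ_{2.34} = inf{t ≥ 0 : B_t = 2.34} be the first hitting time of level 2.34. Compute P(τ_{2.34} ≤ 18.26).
P(τ_{2.34} ≤ 18.26) = 2(1 − Φ(2.34/√18.26)) = 2(1 − Φ(0.5476)) ≈ 0.5840

By the reflection principle for standard BM, P(τ_b ≤ t) = 2 · P(B_t ≥ b). Since B_t ~ N(0, t), P(B_t ≥ 2.34) = 1 − Φ(2.34/√t) = 1 − Φ(2.34/√18.26) = 1 − Φ(0.5476) ≈ 0.29198. Doubling: P(τ_{2.34} ≤ 18.26) ≈ 2 · 0.29198 = 0.58396 ≈ 0.5840.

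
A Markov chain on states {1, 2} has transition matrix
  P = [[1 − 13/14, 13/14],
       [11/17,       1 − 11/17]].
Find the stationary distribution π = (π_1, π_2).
π_1 = 154/375, π_2 = 221/375

Solve πP = π with π_1 + π_2 = 1. From πP = π: π_1 · (1 − 13/14) + π_2 · 11/17 = π_1 ⇒ π_2 · 11/17 = π_1 · 13/14 ⇒ π_2/π_1 = (13/14)/(11/17) = 221/154. Together with π_1 + π_2 = 1:
  π_1 = (11/17)/(13/14 + 11/17) = (11/17)/(375/238) = 154/375,
  π_2 = (13/14)/(13/14 + 11/17) = (13/14)/(375/238) = 221/375.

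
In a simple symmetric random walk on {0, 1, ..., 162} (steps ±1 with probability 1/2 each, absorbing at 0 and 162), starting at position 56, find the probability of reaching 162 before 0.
P(hit 162 before 0) = 56/162 = 28/81

Let u_k = P(hit 162 before 0 | start at k). Then u_0 = 0, u_162 = 1, and u_k = u_{k-1}/2 + u_{k+1}/2 for 1 ≤ k ≤ 161. This harmonic recurrence is solved by u_k = k/162, giving u_56 = 56/162 = 28/81.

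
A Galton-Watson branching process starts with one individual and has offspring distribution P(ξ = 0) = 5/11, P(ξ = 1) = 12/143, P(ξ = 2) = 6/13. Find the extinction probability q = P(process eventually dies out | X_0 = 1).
q = 65/66

The pgf is f(s) = 5/11 + 12/143·s + 6/13·s². The extinction probability q is the smallest fixed point of f in [0, 1]. Setting s = f(s):
  6/13·s² + (12/143 − 1)·s + 5/11 = 0
  6/13·s² − (5/11 + 6/13)·s + 5/11 = 0
which factors as (s − 1)·(6/13·s − 5/11) = 0, giving roots s = 1 and s = (5/11)/(6/13) = 65/66.
Mean offspring μ = 12/143 + 2·6/13 = 144/143 > 1 (supercritical), so q < 1. The extinction probability is the smaller root: q = (5/11)/(6/13) = 65/66.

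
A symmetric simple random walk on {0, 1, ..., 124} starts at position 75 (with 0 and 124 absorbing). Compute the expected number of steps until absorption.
E[τ | X_0 = 75] = 3675

Let v_k = E[τ | X_0 = k]. Boundary: v_0 = v_124 = 0. Recurrence: v_k = 1 + (v_{k-1} + v_{k+1})/2 for 1 ≤ k ≤ 123. The particular solution to v_k − (v_{k-1} + v_{k+1})/2 = 1 is v_k = −k^2. Adding homogeneous solution A + B k and matching boundaries gives v_k = k (124 − k). Substituting k = 75: v_75 = 75 · 49 = 3675.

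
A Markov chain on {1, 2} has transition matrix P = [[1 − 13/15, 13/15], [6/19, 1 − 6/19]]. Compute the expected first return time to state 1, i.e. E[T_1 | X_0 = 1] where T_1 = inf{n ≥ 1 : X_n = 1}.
E[T_1 | X_0 = 1] = 1/π_1 = 337/90

For an irreducible recurrent Markov chain with stationary distribution π, E[T_i | X_0 = i] = 1/π_i (Kac's formula). Here π_1 = (6/19)/(13/15 + 6/19) = (6/19)/(337/285) = 90/337, so E[T_1 | X_0 = 1] = 1/π_1 = (13/15 + 6/19)/(6/19) = (337/285)/(6/19) = 337/90.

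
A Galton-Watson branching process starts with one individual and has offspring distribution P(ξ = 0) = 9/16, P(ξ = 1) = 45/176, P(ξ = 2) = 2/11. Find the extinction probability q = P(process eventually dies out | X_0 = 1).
q = 1

Mean offspring μ = 0·9/16 + 1·45/176 + 2·2/11 = 109/176 ≤ 1. For μ ≤ 1 with offspring not concentrated at 1, the Galton-Watson process goes extinct almost surely, so q = 1.
(Algebraic check: The pgf is f(s) = 9/16 + 45/176·s + 2/11·s². The extinction probability q is the smallest fixed point of f in [0, 1]. Setting s = f(s):
  2/11·s² + (45/176 − 1)·s + 9/16 = 0
  2/11·s² − (9/16 + 2/11)·s + 9/16 = 0
which factors as (s − 1)·(2/11·s − 9/16) = 0, giving roots s = 1 and s = (9/16)/(2/11) = 99/32. Since 99/32 ≥ 1, the smallest root in [0, 1] is s = 1.)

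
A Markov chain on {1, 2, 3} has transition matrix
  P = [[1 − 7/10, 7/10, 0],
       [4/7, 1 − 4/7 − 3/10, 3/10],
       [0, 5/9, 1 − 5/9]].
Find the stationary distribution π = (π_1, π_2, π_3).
π = (2000/5773, 2450/5773, 1323/5773)

This is a birth-death chain on three states, which satisfies detailed balance: π_1 · P_{12} = π_2 · P_{21} and π_2 · P_{23} = π_3 · P_{32}.
From π_1 · 7/10 = π_2 · 4/7: π_2/π_1 = (7/10)/(4/7) = 49/40.
From π_2 · 3/10 = π_3 · 5/9: π_3/π_2 = (3/10)/(5/9) = 27/50.
Take π_1 proportional to 1; then unnormalized π = (1, 49/40, 1323/2000). Normalize by dividing by the sum 5773/2000:
  π = (2000/5773, 2450/5773, 1323/5773).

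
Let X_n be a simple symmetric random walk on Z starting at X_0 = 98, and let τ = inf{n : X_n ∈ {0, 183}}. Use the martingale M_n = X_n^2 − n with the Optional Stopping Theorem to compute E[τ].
E[τ] = 8330

M_n = X_n^2 − n is a martingale (since E[X_{n+1}^2 | F_n] = X_n^2 + 1). By OST (τ has finite mean in a bounded region), E[M_τ] = E[M_0] = X_0^2 − 0 = 98^2 = 9604. Also E[M_τ] = E[X_τ^2] − E[τ]. The walk exits at 0 or 183, with P(hit 183 first) = 98/183, so E[X_τ^2] = 183^2 · 98/183 + 0 = 17934. Thus E[τ] = E[X_τ^2] − E[M_τ] = 17934 − 9604 = 8330 = 98(183 − 98) = 8330.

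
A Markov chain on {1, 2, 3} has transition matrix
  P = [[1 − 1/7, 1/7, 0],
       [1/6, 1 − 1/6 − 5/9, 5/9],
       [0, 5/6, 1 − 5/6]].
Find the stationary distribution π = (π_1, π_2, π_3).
π = (7/17, 6/17, 4/17)

This is a birth-death chain on three states, which satisfies detailed balance: π_1 · P_{12} = π_2 · P_{21} and π_2 · P_{23} = π_3 · P_{32}.
From π_1 · 1/7 = π_2 · 1/6: π_2/π_1 = (1/7)/(1/6) = 6/7.
From π_2 · 5/9 = π_3 · 5/6: π_3/π_2 = (5/9)/(5/6) = 2/3.
Take π_1 proportional to 1; then unnormalized π = (1, 6/7, 4/7). Normalize by dividing by the sum 17/7:
  π = (7/17, 6/17, 4/17).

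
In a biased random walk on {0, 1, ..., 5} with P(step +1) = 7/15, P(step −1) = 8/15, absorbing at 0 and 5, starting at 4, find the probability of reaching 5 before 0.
P(hit 5 before 0) = (1 − (8/7)^4) / (1 − (8/7)^5) = 11865/15961

Let u_k denote P(reach 5 before 0 | start at k). Boundary: u_0 = 0, u_5 = 1. Recurrence: u_k = 7/15·u_{k+1} + 8/15·u_{k-1} for 1 ≤ k ≤ 4. Try u_k = A + B·r^k with r = q/p = (8/15)/(7/15) = 8/7. Substitution satisfies the recurrence; boundary conditions give:
  u_k = (1 − r^k) / (1 − r^N) = (1 − (8/7)^4) / (1 − (8/7)^5) = 11865/15961.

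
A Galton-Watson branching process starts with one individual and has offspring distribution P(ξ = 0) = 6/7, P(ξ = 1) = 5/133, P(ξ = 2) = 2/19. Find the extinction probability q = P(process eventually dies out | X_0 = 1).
q = 1

Mean offspring μ = 0·6/7 + 1·5/133 + 2·2/19 = 33/133 ≤ 1. For μ ≤ 1 with offspring not concentrated at 1, the Galton-Watson process goes extinct almost surely, so q = 1.
(Algebraic check: The pgf is f(s) = 6/7 + 5/133·s + 2/19·s². The extinction probability q is the smallest fixed point of f in [0, 1]. Setting s = f(s):
  2/19·s² + (5/133 − 1)·s + 6/7 = 0
  2/19·s² − (6/7 + 2/19)·s + 6/7 = 0
which factors as (s − 1)·(2/19·s − 6/7) = 0, giving roots s = 1 and s = (6/7)/(2/19) = 57/7. Since 57/7 ≥ 1, the smallest root in [0, 1] is s = 1.)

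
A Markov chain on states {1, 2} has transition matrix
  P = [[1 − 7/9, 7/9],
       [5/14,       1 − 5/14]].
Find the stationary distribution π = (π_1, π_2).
π_1 = 45/143, π_2 = 98/143

Solve πP = π with π_1 + π_2 = 1. From πP = π: π_1 · (1 − 7/9) + π_2 · 5/14 = π_1 ⇒ π_2 · 5/14 = π_1 · 7/9 ⇒ π_2/π_1 = (7/9)/(5/14) = 98/45. Together with π_1 + π_2 = 1:
  π_1 = (5/14)/(7/9 + 5/14) = (5/14)/(143/126) = 45/143,
  π_2 = (7/9)/(7/9 + 5/14) = (7/9)/(143/126) = 98/143.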